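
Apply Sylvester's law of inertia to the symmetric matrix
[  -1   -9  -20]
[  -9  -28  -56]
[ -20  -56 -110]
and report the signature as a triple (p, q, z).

Answer: (1, 2, 0)

Derivation:
step 0: pivot -1 → sign −
step 1: pivot 53 → sign +
step 2: pivot -6/53 → sign −
signature = (1, 2, 0)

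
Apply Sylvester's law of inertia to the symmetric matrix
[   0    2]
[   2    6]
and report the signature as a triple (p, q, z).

step 0: pivot 6 → sign +
step 1: pivot -2/3 → sign −
signature = (1, 1, 0)

Answer: (1, 1, 0)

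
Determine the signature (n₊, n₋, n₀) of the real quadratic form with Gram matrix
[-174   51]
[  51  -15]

step 0: pivot -174 → sign −
step 1: pivot -3/58 → sign −
signature = (0, 2, 0)

Answer: (0, 2, 0)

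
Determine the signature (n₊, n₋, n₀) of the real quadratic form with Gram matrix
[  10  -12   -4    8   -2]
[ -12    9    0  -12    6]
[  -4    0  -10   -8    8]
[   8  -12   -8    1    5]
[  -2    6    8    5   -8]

step 0: pivot 10 → sign +
step 1: pivot -27/5 → sign −
step 2: pivot -22/3 → sign −
step 3: pivot -37/11 → sign −
step 4: pivot -3/37 → sign −
signature = (1, 4, 0)

Answer: (1, 4, 0)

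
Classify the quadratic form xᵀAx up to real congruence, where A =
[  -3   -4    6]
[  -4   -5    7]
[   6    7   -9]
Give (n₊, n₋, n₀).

step 0: pivot -3 → sign −
step 1: pivot 1/3 → sign +
step 2: row/col 2 already zero → sign 0
signature = (1, 1, 1)

Answer: (1, 1, 1)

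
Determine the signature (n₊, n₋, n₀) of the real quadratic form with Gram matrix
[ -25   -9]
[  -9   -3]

step 0: pivot -25 → sign −
step 1: pivot 6/25 → sign +
signature = (1, 1, 0)

Answer: (1, 1, 0)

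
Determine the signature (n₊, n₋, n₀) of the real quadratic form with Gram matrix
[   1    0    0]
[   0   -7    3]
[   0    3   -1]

step 0: pivot 1 → sign +
step 1: pivot -7 → sign −
step 2: pivot 2/7 → sign +
signature = (2, 1, 0)

Answer: (2, 1, 0)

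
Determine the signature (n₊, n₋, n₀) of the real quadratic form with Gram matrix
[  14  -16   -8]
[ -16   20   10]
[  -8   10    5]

step 0: pivot 14 → sign +
step 1: pivot 12/7 → sign +
step 2: row/col 2 already zero → sign 0
signature = (2, 0, 1)

Answer: (2, 0, 1)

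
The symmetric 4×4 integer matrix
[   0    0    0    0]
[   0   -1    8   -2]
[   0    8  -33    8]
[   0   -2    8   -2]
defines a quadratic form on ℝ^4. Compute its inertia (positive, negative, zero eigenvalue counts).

Answer: (1, 2, 1)

Derivation:
step 0: pivot -1 → sign −
step 1: pivot 31 → sign +
step 2: pivot -2/31 → sign −
step 3: row/col 3 already zero → sign 0
signature = (1, 2, 1)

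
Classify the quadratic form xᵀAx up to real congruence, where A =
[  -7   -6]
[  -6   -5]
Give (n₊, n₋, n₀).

Answer: (1, 1, 0)

Derivation:
step 0: pivot -7 → sign −
step 1: pivot 1/7 → sign +
signature = (1, 1, 0)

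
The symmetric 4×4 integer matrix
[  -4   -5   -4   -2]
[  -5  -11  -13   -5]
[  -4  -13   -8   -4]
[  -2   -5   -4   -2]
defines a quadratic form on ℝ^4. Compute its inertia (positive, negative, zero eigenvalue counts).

step 0: pivot -4 → sign −
step 1: pivot -19/4 → sign −
step 2: pivot 180/19 → sign +
step 3: pivot -1/5 → sign −
signature = (1, 3, 0)

Answer: (1, 3, 0)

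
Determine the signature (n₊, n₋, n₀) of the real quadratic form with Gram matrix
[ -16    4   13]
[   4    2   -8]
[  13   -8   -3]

step 0: pivot -16 → sign −
step 1: pivot 3 → sign +
step 2: pivot 1/24 → sign +
signature = (2, 1, 0)

Answer: (2, 1, 0)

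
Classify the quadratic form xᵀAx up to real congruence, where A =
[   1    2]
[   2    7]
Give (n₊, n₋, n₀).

step 0: pivot 1 → sign +
step 1: pivot 3 → sign +
signature = (2, 0, 0)

Answer: (2, 0, 0)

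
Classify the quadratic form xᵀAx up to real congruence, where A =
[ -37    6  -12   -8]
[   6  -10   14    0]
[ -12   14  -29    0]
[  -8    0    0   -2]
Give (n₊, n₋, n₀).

Answer: (0, 4, 0)

Derivation:
step 0: pivot -37 → sign −
step 1: pivot -334/37 → sign −
step 2: pivot -1505/167 → sign −
step 3: pivot -2/1505 → sign −
signature = (0, 4, 0)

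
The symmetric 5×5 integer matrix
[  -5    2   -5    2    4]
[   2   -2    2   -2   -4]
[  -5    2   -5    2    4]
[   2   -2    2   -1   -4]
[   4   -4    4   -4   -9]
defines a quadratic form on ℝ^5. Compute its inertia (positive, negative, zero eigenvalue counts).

step 0: pivot -5 → sign −
step 1: pivot -6/5 → sign −
step 2: pivot 1 → sign +
step 3: pivot -1 → sign −
step 4: row/col 4 already zero → sign 0
signature = (1, 3, 1)

Answer: (1, 3, 1)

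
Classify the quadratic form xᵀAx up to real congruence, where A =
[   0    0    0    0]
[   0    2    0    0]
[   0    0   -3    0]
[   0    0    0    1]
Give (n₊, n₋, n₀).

step 0: pivot 2 → sign +
step 1: pivot -3 → sign −
step 2: pivot 1 → sign +
step 3: row/col 3 already zero → sign 0
signature = (2, 1, 1)

Answer: (2, 1, 1)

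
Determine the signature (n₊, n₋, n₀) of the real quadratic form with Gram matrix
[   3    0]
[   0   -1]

Answer: (1, 1, 0)

Derivation:
step 0: pivot 3 → sign +
step 1: pivot -1 → sign −
signature = (1, 1, 0)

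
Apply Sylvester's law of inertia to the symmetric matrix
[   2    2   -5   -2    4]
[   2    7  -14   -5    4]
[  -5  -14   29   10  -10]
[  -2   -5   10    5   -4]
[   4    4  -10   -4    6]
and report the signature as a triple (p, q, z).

step 0: pivot 2 → sign +
step 1: pivot 5 → sign +
step 2: pivot 3/10 → sign +
step 3: pivot 2/3 → sign +
step 4: pivot -2 → sign −
signature = (4, 1, 0)

Answer: (4, 1, 0)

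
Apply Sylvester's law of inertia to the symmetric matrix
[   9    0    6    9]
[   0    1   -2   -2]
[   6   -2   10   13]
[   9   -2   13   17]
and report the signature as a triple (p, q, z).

Answer: (3, 1, 0)

Derivation:
step 0: pivot 9 → sign +
step 1: pivot 1 → sign +
step 2: pivot 2 → sign +
step 3: pivot -1/2 → sign −
signature = (3, 1, 0)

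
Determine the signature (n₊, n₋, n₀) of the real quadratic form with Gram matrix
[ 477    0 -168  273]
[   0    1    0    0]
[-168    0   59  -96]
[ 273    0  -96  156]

Answer: (2, 2, 0)

Derivation:
step 0: pivot 477 → sign +
step 1: pivot 1 → sign +
step 2: pivot -9/53 → sign −
step 3: pivot -1/9 → sign −
signature = (2, 2, 0)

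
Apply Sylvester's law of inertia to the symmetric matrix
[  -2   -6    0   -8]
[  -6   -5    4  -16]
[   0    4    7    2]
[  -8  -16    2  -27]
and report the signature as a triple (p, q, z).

Answer: (3, 1, 0)

Derivation:
step 0: pivot -2 → sign −
step 1: pivot 13 → sign +
step 2: pivot 75/13 → sign +
step 3: pivot 1/25 → sign +
signature = (3, 1, 0)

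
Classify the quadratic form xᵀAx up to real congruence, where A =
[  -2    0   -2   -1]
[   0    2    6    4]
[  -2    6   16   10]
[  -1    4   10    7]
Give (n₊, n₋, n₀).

Answer: (2, 2, 0)

Derivation:
step 0: pivot -2 → sign −
step 1: pivot 2 → sign +
step 2: pivot -1/2 → sign −
step 3: pivot 2 → sign +
signature = (2, 2, 0)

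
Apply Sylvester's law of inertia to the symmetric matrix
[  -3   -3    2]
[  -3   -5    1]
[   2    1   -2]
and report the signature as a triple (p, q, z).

Answer: (0, 3, 0)

Derivation:
step 0: pivot -3 → sign −
step 1: pivot -2 → sign −
step 2: pivot -1/6 → sign −
signature = (0, 3, 0)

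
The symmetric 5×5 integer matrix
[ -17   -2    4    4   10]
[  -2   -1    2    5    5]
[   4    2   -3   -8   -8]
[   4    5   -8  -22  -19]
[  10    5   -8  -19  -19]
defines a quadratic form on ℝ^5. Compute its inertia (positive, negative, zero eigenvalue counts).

Answer: (2, 3, 0)

Derivation:
step 0: pivot -17 → sign −
step 1: pivot -13/17 → sign −
step 2: pivot 1 → sign +
step 3: pivot 23/13 → sign +
step 4: pivot -6/23 → sign −
signature = (2, 3, 0)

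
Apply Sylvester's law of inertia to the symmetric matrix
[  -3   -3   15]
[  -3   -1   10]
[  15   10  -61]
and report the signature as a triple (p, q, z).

step 0: pivot -3 → sign −
step 1: pivot 2 → sign +
step 2: pivot 3/2 → sign +
signature = (2, 1, 0)

Answer: (2, 1, 0)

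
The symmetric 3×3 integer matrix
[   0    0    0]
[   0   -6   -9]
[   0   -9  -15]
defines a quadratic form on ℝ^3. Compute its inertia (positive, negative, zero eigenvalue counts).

step 0: pivot -6 → sign −
step 1: pivot -3/2 → sign −
step 2: row/col 2 already zero → sign 0
signature = (0, 2, 1)

Answer: (0, 2, 1)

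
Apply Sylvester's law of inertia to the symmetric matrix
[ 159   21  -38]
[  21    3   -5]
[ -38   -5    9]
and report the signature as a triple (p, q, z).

Answer: (2, 1, 0)

Derivation:
step 0: pivot 159 → sign +
step 1: pivot 12/53 → sign +
step 2: pivot -1/12 → sign −
signature = (2, 1, 0)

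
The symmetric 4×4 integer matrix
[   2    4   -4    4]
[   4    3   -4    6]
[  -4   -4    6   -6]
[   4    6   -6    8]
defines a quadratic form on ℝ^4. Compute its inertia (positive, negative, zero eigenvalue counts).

Answer: (3, 1, 0)

Derivation:
step 0: pivot 2 → sign +
step 1: pivot -5 → sign −
step 2: pivot 6/5 → sign +
step 3: pivot 2/3 → sign +
signature = (3, 1, 0)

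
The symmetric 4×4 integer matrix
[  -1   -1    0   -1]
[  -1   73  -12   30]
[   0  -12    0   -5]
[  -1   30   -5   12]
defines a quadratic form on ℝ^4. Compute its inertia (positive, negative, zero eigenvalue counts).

Answer: (2, 2, 0)

Derivation:
step 0: pivot -1 → sign −
step 1: pivot 74 → sign +
step 2: pivot -72/37 → sign −
step 3: pivot 1/72 → sign +
signature = (2, 2, 0)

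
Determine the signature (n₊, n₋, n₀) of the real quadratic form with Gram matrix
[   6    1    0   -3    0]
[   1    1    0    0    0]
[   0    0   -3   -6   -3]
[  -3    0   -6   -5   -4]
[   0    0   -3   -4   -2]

step 0: pivot 6 → sign +
step 1: pivot 5/6 → sign +
step 2: pivot -3 → sign −
step 3: pivot 26/5 → sign +
step 4: pivot 3/13 → sign +
signature = (4, 1, 0)

Answer: (4, 1, 0)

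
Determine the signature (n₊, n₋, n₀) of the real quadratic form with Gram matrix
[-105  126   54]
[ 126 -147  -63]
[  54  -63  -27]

Answer: (1, 1, 1)

Derivation:
step 0: pivot -105 → sign −
step 1: pivot 21/5 → sign +
step 2: row/col 2 already zero → sign 0
signature = (1, 1, 1)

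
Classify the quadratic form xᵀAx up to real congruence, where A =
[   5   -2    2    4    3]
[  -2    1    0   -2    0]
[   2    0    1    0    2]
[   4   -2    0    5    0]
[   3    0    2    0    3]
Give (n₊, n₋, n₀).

Answer: (3, 2, 0)

Derivation:
step 0: pivot 5 → sign +
step 1: pivot 1/5 → sign +
step 2: pivot -3 → sign −
step 3: pivot 1 → sign +
step 4: pivot -2/3 → sign −
signature = (3, 2, 0)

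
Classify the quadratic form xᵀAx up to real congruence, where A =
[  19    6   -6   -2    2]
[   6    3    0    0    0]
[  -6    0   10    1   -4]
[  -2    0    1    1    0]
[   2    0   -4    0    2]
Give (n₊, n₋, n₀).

step 0: pivot 19 → sign +
step 1: pivot 21/19 → sign +
step 2: pivot 34/7 → sign +
step 3: pivot 11/34 → sign +
step 4: pivot 2/11 → sign +
signature = (5, 0, 0)

Answer: (5, 0, 0)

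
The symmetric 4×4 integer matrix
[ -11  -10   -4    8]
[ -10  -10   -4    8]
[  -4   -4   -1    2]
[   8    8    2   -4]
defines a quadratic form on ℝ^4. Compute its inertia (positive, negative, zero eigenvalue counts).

step 0: pivot -11 → sign −
step 1: pivot -10/11 → sign −
step 2: pivot 3/5 → sign +
step 3: row/col 3 already zero → sign 0
signature = (1, 2, 1)

Answer: (1, 2, 1)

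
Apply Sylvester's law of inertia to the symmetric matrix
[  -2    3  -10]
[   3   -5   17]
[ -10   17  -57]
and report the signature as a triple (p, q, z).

step 0: pivot -2 → sign −
step 1: pivot -1/2 → sign −
step 2: pivot 1 → sign +
signature = (1, 2, 0)

Answer: (1, 2, 0)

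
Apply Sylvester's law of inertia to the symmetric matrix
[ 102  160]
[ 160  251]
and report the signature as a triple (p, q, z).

Answer: (2, 0, 0)

Derivation:
step 0: pivot 102 → sign +
step 1: pivot 1/51 → sign +
signature = (2, 0, 0)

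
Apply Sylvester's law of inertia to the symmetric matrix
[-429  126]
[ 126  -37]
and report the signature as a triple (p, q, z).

step 0: pivot -429 → sign −
step 1: pivot 1/143 → sign +
signature = (1, 1, 0)

Answer: (1, 1, 0)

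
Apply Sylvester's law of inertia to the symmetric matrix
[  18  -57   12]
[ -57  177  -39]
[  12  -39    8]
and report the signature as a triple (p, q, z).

step 0: pivot 18 → sign +
step 1: pivot -7/2 → sign −
step 2: pivot 2/7 → sign +
signature = (2, 1, 0)

Answer: (2, 1, 0)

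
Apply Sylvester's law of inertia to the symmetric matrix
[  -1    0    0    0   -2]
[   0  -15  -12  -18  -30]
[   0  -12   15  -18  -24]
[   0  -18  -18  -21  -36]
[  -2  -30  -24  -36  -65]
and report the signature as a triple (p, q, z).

step 0: pivot -1 → sign −
step 1: pivot -15 → sign −
step 2: pivot 123/5 → sign +
step 3: pivot 3/41 → sign +
step 4: pivot -1 → sign −
signature = (2, 3, 0)

Answer: (2, 3, 0)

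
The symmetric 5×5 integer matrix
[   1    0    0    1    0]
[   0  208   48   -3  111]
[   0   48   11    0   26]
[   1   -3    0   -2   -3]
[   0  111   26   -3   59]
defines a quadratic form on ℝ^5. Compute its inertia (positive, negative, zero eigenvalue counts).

Answer: (4, 1, 0)

Derivation:
step 0: pivot 1 → sign +
step 1: pivot 208 → sign +
step 2: pivot -1/13 → sign −
step 3: pivot 51/16 → sign +
step 4: pivot 6/17 → sign +
signature = (4, 1, 0)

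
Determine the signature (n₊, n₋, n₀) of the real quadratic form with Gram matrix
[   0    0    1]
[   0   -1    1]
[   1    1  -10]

Answer: (1, 2, 0)

Derivation:
step 0: pivot -1 → sign −
step 1: pivot -9 → sign −
step 2: pivot 1/9 → sign +
signature = (1, 2, 0)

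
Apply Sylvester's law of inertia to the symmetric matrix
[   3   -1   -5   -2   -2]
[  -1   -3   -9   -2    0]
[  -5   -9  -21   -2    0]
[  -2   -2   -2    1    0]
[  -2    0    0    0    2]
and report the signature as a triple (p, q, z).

Answer: (3, 2, 0)

Derivation:
step 0: pivot 3 → sign +
step 1: pivot -10/3 → sign −
step 2: pivot 24/5 → sign +
step 3: pivot -1/3 → sign −
step 4: pivot 1/2 → sign +
signature = (3, 2, 0)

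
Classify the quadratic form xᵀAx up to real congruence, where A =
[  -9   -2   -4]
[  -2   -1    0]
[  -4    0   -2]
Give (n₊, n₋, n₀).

Answer: (1, 2, 0)

Derivation:
step 0: pivot -9 → sign −
step 1: pivot -5/9 → sign −
step 2: pivot 6/5 → sign +
signature = (1, 2, 0)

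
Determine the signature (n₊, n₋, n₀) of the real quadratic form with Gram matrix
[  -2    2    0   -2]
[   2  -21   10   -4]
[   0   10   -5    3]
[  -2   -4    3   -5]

Answer: (1, 3, 0)

Derivation:
step 0: pivot -2 → sign −
step 1: pivot -19 → sign −
step 2: pivot 5/19 → sign +
step 3: pivot -6/5 → sign −
signature = (1, 3, 0)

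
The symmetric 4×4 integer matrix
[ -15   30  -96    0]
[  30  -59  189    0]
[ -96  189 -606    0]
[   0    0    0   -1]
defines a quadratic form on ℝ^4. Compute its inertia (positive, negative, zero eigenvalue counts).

Answer: (1, 3, 0)

Derivation:
step 0: pivot -15 → sign −
step 1: pivot 1 → sign +
step 2: pivot -3/5 → sign −
step 3: pivot -1 → sign −
signature = (1, 3, 0)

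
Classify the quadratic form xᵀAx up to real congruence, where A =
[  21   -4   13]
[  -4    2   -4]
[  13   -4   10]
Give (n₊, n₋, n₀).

Answer: (3, 0, 0)

Derivation:
step 0: pivot 21 → sign +
step 1: pivot 26/21 → sign +
step 2: pivot 1/13 → sign +
signature = (3, 0, 0)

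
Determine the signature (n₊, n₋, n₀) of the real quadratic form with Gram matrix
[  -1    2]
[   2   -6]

Answer: (0, 2, 0)

Derivation:
step 0: pivot -1 → sign −
step 1: pivot -2 → sign −
signature = (0, 2, 0)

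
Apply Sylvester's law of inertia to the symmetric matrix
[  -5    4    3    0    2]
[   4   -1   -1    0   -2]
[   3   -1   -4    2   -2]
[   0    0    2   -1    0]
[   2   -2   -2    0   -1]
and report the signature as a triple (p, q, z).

step 0: pivot -5 → sign −
step 1: pivot 11/5 → sign +
step 2: pivot -34/11 → sign −
step 3: pivot 5/17 → sign +
step 4: pivot -3/5 → sign −
signature = (2, 3, 0)

Answer: (2, 3, 0)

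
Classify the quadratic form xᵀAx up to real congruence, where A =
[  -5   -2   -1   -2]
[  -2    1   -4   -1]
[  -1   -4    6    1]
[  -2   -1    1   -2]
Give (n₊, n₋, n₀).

step 0: pivot -5 → sign −
step 1: pivot 9/5 → sign +
step 2: pivot -1 → sign −
step 3: pivot -2/9 → sign −
signature = (1, 3, 0)

Answer: (1, 3, 0)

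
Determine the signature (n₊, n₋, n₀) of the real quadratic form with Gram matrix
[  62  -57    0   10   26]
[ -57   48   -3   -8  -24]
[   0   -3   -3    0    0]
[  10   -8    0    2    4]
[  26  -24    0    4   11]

Answer: (3, 2, 0)

Derivation:
step 0: pivot 62 → sign +
step 1: pivot -273/62 → sign −
step 2: pivot -87/91 → sign −
step 3: pivot 122/87 → sign +
step 4: pivot 3/61 → sign +
signature = (3, 2, 0)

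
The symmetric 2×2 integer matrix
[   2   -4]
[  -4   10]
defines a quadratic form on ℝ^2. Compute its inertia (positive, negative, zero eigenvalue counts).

step 0: pivot 2 → sign +
step 1: pivot 2 → sign +
signature = (2, 0, 0)

Answer: (2, 0, 0)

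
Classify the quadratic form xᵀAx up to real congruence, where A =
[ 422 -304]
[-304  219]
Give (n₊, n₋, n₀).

step 0: pivot 422 → sign +
step 1: pivot 1/211 → sign +
signature = (2, 0, 0)

Answer: (2, 0, 0)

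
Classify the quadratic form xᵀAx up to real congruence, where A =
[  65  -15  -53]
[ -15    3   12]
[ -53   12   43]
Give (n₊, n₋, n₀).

Answer: (1, 2, 0)

Derivation:
step 0: pivot 65 → sign +
step 1: pivot -6/13 → sign −
step 2: pivot -1/10 → sign −
signature = (1, 2, 0)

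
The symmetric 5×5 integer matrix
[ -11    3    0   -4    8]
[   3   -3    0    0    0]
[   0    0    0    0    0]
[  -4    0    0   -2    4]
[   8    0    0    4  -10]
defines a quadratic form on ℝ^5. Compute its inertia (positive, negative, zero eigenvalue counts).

step 0: pivot -11 → sign −
step 1: pivot -24/11 → sign −
step 2: pivot -2 → sign −
step 3: row/col 3 already zero → sign 0
step 4: row/col 4 already zero → sign 0
signature = (0, 3, 2)

Answer: (0, 3, 2)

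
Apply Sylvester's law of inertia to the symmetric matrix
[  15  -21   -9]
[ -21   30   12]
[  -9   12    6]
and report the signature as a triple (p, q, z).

Answer: (2, 0, 1)

Derivation:
step 0: pivot 15 → sign +
step 1: pivot 3/5 → sign +
step 2: row/col 2 already zero → sign 0
signature = (2, 0, 1)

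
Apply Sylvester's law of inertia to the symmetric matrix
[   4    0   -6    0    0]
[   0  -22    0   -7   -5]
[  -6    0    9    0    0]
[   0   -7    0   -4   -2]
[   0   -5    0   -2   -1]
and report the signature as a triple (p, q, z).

step 0: pivot 4 → sign +
step 1: pivot -22 → sign −
step 2: pivot -39/22 → sign −
step 3: pivot 3/13 → sign +
step 4: row/col 4 already zero → sign 0
signature = (2, 2, 1)

Answer: (2, 2, 1)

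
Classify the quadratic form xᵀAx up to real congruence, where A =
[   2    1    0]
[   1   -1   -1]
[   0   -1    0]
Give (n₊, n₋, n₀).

Answer: (2, 1, 0)

Derivation:
step 0: pivot 2 → sign +
step 1: pivot -3/2 → sign −
step 2: pivot 2/3 → sign +
signature = (2, 1, 0)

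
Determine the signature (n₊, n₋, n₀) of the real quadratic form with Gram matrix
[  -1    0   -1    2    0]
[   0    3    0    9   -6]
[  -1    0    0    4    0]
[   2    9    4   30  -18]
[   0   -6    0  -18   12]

step 0: pivot -1 → sign −
step 1: pivot 3 → sign +
step 2: pivot 1 → sign +
step 3: pivot 3 → sign +
step 4: row/col 4 already zero → sign 0
signature = (3, 1, 1)

Answer: (3, 1, 1)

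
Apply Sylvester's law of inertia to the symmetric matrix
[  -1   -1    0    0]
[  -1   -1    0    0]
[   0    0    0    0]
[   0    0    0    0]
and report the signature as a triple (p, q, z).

step 0: pivot -1 → sign −
step 1: row/col 1 already zero → sign 0
step 2: row/col 2 already zero → sign 0
step 3: row/col 3 already zero → sign 0
signature = (0, 1, 3)

Answer: (0, 1, 3)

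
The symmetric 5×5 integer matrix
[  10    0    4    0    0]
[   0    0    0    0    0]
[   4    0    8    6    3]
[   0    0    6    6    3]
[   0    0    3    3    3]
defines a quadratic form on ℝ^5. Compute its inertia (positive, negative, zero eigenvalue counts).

step 0: pivot 10 → sign +
step 1: pivot 32/5 → sign +
step 2: pivot 3/8 → sign +
step 3: pivot 3/2 → sign +
step 4: row/col 4 already zero → sign 0
signature = (4, 0, 1)

Answer: (4, 0, 1)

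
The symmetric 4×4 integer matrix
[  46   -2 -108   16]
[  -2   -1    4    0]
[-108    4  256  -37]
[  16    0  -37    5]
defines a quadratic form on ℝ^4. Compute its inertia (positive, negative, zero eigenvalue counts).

Answer: (2, 2, 0)

Derivation:
step 0: pivot 46 → sign +
step 1: pivot -25/23 → sign −
step 2: pivot 72/25 → sign +
step 3: pivot -1/8 → sign −
signature = (2, 2, 0)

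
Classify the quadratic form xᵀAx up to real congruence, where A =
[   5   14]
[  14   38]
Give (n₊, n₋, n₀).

step 0: pivot 5 → sign +
step 1: pivot -6/5 → sign −
signature = (1, 1, 0)

Answer: (1, 1, 0)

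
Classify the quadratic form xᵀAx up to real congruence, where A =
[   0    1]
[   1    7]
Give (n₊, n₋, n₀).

step 0: pivot 7 → sign +
step 1: pivot -1/7 → sign −
signature = (1, 1, 0)

Answer: (1, 1, 0)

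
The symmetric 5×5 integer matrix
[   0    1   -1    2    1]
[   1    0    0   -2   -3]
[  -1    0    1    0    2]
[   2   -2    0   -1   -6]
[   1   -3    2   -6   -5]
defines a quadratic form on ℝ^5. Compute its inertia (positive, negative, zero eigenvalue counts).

Answer: (3, 1, 1)

Derivation:
step 0: pivot 2 → sign +
step 1: pivot -1/2 → sign −
step 2: pivot 1 → sign +
step 3: pivot 3 → sign +
step 4: row/col 4 already zero → sign 0
signature = (3, 1, 1)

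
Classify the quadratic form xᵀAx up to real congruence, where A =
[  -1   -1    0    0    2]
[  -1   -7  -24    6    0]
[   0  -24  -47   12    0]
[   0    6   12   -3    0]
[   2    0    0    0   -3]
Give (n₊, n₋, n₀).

Answer: (3, 2, 0)

Derivation:
step 0: pivot -1 → sign −
step 1: pivot -6 → sign −
step 2: pivot 49 → sign +
step 3: pivot 3/49 → sign +
step 4: pivot 1/3 → sign +
signature = (3, 2, 0)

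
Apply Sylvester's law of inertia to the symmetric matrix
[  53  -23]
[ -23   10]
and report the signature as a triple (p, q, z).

Answer: (2, 0, 0)

Derivation:
step 0: pivot 53 → sign +
step 1: pivot 1/53 → sign +
signature = (2, 0, 0)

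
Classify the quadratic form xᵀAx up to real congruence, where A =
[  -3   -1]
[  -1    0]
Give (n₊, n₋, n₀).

Answer: (1, 1, 0)

Derivation:
step 0: pivot -3 → sign −
step 1: pivot 1/3 → sign +
signature = (1, 1, 0)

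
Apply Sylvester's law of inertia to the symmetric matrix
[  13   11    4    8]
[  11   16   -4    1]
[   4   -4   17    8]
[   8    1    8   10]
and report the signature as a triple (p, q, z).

step 0: pivot 13 → sign +
step 1: pivot 87/13 → sign +
step 2: pivot 221/29 → sign +
step 3: pivot 3/221 → sign +
signature = (4, 0, 0)

Answer: (4, 0, 0)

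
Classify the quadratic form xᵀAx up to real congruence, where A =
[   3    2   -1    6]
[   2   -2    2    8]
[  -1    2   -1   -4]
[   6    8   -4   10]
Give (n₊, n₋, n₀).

step 0: pivot 3 → sign +
step 1: pivot -10/3 → sign −
step 2: pivot 4/5 → sign +
step 3: pivot 1 → sign +
signature = (3, 1, 0)

Answer: (3, 1, 0)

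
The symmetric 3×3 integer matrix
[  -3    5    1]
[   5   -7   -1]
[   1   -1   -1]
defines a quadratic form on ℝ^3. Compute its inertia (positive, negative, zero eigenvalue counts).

Answer: (1, 2, 0)

Derivation:
step 0: pivot -3 → sign −
step 1: pivot 4/3 → sign +
step 2: pivot -1 → sign −
signature = (1, 2, 0)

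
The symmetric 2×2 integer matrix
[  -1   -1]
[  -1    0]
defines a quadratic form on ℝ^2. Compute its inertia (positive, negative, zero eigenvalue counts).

step 0: pivot -1 → sign −
step 1: pivot 1 → sign +
signature = (1, 1, 0)

Answer: (1, 1, 0)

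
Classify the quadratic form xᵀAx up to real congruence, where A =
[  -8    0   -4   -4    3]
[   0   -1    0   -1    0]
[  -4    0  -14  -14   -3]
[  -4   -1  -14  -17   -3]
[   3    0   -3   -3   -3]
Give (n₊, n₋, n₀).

Answer: (0, 5, 0)

Derivation:
step 0: pivot -8 → sign −
step 1: pivot -1 → sign −
step 2: pivot -12 → sign −
step 3: pivot -2 → sign −
step 4: pivot -3/16 → sign −
signature = (0, 5, 0)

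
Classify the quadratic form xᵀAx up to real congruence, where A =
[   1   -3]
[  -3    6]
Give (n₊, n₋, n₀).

step 0: pivot 1 → sign +
step 1: pivot -3 → sign −
signature = (1, 1, 0)

Answer: (1, 1, 0)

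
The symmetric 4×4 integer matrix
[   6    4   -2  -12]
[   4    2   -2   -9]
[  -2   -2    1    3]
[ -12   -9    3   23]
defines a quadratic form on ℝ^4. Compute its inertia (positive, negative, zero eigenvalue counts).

Answer: (3, 1, 0)

Derivation:
step 0: pivot 6 → sign +
step 1: pivot -2/3 → sign −
step 2: pivot 1 → sign +
step 3: pivot 1/2 → sign +
signature = (3, 1, 0)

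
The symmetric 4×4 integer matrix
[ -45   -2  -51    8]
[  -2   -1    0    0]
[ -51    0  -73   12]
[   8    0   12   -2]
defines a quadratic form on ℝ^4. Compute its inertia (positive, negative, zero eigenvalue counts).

Answer: (0, 3, 1)

Derivation:
step 0: pivot -45 → sign −
step 1: pivot -41/45 → sign −
step 2: pivot -392/41 → sign −
step 3: row/col 3 already zero → sign 0
signature = (0, 3, 1)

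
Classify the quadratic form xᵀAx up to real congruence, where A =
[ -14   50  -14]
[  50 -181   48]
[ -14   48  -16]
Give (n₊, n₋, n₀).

Answer: (0, 3, 0)

Derivation:
step 0: pivot -14 → sign −
step 1: pivot -17/7 → sign −
step 2: pivot -6/17 → sign −
signature = (0, 3, 0)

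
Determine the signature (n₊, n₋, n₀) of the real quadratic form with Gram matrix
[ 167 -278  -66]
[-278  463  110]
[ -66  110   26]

step 0: pivot 167 → sign +
step 1: pivot 37/167 → sign +
step 2: pivot -6/37 → sign −
signature = (2, 1, 0)

Answer: (2, 1, 0)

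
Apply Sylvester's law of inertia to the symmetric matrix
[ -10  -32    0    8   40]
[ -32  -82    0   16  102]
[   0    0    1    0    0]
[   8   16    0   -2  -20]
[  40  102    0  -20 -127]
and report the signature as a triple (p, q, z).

step 0: pivot -10 → sign −
step 1: pivot 102/5 → sign +
step 2: pivot 1 → sign +
step 3: pivot -2/17 → sign −
step 4: pivot 1/3 → sign +
signature = (3, 2, 0)

Answer: (3, 2, 0)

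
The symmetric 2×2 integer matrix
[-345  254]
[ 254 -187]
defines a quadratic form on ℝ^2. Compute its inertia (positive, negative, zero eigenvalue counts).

Answer: (1, 1, 0)

Derivation:
step 0: pivot -345 → sign −
step 1: pivot 1/345 → sign +
signature = (1, 1, 0)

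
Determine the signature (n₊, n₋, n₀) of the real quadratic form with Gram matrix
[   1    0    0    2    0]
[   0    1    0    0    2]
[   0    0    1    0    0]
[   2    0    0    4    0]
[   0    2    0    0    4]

step 0: pivot 1 → sign +
step 1: pivot 1 → sign +
step 2: pivot 1 → sign +
step 3: row/col 3 already zero → sign 0
step 4: row/col 4 already zero → sign 0
signature = (3, 0, 2)

Answer: (3, 0, 2)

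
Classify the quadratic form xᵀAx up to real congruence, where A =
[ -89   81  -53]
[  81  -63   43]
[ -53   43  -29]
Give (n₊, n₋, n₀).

Answer: (2, 1, 0)

Derivation:
step 0: pivot -89 → sign −
step 1: pivot 954/89 → sign +
step 2: pivot 2/477 → sign +
signature = (2, 1, 0)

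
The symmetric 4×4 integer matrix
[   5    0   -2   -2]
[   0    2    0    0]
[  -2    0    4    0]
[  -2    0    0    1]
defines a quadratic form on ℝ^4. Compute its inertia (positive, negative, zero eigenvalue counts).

step 0: pivot 5 → sign +
step 1: pivot 2 → sign +
step 2: pivot 16/5 → sign +
step 3: row/col 3 already zero → sign 0
signature = (3, 0, 1)

Answer: (3, 0, 1)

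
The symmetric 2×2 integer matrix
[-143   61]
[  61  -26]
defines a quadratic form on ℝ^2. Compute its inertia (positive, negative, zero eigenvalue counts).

step 0: pivot -143 → sign −
step 1: pivot 3/143 → sign +
signature = (1, 1, 0)

Answer: (1, 1, 0)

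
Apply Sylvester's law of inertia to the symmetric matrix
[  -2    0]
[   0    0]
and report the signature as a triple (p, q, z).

step 0: pivot -2 → sign −
step 1: row/col 1 already zero → sign 0
signature = (0, 1, 1)

Answer: (0, 1, 1)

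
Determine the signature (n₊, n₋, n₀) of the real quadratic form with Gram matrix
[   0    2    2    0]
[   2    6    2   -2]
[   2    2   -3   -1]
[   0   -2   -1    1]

Answer: (2, 2, 0)

Derivation:
step 0: pivot 6 → sign +
step 1: pivot -2/3 → sign −
step 2: pivot -1 → sign −
step 3: pivot 2 → sign +
signature = (2, 2, 0)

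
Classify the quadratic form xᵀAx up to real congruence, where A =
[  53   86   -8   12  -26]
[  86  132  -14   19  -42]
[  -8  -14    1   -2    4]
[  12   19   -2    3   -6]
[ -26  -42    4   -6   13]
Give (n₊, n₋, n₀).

Answer: (3, 2, 0)

Derivation:
step 0: pivot 53 → sign +
step 1: pivot -400/53 → sign −
step 2: pivot -7/100 → sign −
step 3: pivot 15/28 → sign +
step 4: pivot 1/5 → sign +
signature = (3, 2, 0)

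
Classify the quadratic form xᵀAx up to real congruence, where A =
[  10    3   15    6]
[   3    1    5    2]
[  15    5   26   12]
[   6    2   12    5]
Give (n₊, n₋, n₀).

step 0: pivot 10 → sign +
step 1: pivot 1/10 → sign +
step 2: pivot 1 → sign +
step 3: pivot -3 → sign −
signature = (3, 1, 0)

Answer: (3, 1, 0)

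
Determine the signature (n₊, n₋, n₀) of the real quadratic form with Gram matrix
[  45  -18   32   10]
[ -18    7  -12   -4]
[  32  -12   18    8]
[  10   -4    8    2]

Answer: (2, 2, 0)

Derivation:
step 0: pivot 45 → sign +
step 1: pivot -1/5 → sign −
step 2: pivot -14/9 → sign −
step 3: pivot 2/7 → sign +
signature = (2, 2, 0)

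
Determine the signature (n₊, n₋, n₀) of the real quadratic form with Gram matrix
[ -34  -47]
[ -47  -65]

step 0: pivot -34 → sign −
step 1: pivot -1/34 → sign −
signature = (0, 2, 0)

Answer: (0, 2, 0)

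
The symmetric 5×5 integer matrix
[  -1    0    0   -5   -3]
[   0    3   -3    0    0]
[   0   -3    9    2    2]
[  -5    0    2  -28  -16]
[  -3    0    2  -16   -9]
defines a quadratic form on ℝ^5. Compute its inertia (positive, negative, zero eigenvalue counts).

Answer: (3, 2, 0)

Derivation:
step 0: pivot -1 → sign −
step 1: pivot 3 → sign +
step 2: pivot 6 → sign +
step 3: pivot -11/3 → sign −
step 4: pivot 1/11 → sign +
signature = (3, 2, 0)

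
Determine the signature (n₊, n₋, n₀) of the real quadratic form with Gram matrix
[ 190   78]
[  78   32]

step 0: pivot 190 → sign +
step 1: pivot -2/95 → sign −
signature = (1, 1, 0)

Answer: (1, 1, 0)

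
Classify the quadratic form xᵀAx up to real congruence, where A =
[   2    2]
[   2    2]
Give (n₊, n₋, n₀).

step 0: pivot 2 → sign +
step 1: row/col 1 already zero → sign 0
signature = (1, 0, 1)

Answer: (1, 0, 1)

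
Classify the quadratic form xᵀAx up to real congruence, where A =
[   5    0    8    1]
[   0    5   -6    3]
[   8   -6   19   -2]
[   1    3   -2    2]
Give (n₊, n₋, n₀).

Answer: (2, 1, 1)

Derivation:
step 0: pivot 5 → sign +
step 1: pivot 5 → sign +
step 2: pivot -1 → sign −
step 3: row/col 3 already zero → sign 0
signature = (2, 1, 1)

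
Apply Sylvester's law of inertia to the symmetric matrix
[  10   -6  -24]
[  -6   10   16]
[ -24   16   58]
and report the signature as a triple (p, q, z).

Answer: (2, 0, 1)

Derivation:
step 0: pivot 10 → sign +
step 1: pivot 32/5 → sign +
step 2: row/col 2 already zero → sign 0
signature = (2, 0, 1)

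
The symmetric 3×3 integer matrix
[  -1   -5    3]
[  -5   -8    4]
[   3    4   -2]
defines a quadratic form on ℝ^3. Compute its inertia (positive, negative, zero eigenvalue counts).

step 0: pivot -1 → sign −
step 1: pivot 17 → sign +
step 2: pivot -2/17 → sign −
signature = (1, 2, 0)

Answer: (1, 2, 0)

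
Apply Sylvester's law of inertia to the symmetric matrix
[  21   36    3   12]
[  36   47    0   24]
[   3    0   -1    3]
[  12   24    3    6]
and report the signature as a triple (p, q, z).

Answer: (2, 2, 0)

Derivation:
step 0: pivot 21 → sign +
step 1: pivot -103/7 → sign −
step 2: pivot 38/103 → sign +
step 3: pivot -3/38 → sign −
signature = (2, 2, 0)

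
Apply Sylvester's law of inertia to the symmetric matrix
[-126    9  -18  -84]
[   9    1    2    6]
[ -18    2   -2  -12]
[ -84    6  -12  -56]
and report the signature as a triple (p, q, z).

Answer: (2, 1, 1)

Derivation:
step 0: pivot -126 → sign −
step 1: pivot 23/14 → sign +
step 2: pivot 6/23 → sign +
step 3: row/col 3 already zero → sign 0
signature = (2, 1, 1)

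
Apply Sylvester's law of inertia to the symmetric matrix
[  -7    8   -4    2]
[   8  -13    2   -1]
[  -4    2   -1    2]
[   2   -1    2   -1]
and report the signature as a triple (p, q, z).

Answer: (1, 2, 1)

Derivation:
step 0: pivot -7 → sign −
step 1: pivot -27/7 → sign −
step 2: pivot 3 → sign +
step 3: row/col 3 already zero → sign 0
signature = (1, 2, 1)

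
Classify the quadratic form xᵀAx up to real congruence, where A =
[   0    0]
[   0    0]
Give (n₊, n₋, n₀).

Answer: (0, 0, 2)

Derivation:
step 0: row/col 0 already zero → sign 0
step 1: row/col 1 already zero → sign 0
signature = (0, 0, 2)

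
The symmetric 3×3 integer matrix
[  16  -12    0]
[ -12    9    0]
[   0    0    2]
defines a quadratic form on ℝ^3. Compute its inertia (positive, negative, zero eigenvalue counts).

Answer: (2, 0, 1)

Derivation:
step 0: pivot 16 → sign +
step 1: pivot 2 → sign +
step 2: row/col 2 already zero → sign 0
signature = (2, 0, 1)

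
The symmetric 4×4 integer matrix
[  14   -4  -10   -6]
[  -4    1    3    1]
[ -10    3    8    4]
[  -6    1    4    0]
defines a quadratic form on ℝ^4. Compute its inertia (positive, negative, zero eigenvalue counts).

Answer: (2, 1, 1)

Derivation:
step 0: pivot 14 → sign +
step 1: pivot -1/7 → sign −
step 2: pivot 1 → sign +
step 3: row/col 3 already zero → sign 0
signature = (2, 1, 1)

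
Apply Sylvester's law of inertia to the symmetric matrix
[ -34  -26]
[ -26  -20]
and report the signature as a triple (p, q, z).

Answer: (0, 2, 0)

Derivation:
step 0: pivot -34 → sign −
step 1: pivot -2/17 → sign −
signature = (0, 2, 0)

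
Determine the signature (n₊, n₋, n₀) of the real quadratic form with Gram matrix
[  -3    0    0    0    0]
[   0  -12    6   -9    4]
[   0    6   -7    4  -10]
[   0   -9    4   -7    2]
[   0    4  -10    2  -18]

step 0: pivot -3 → sign −
step 1: pivot -12 → sign −
step 2: pivot -4 → sign −
step 3: pivot -3/16 → sign −
step 4: pivot -2/3 → sign −
signature = (0, 5, 0)

Answer: (0, 5, 0)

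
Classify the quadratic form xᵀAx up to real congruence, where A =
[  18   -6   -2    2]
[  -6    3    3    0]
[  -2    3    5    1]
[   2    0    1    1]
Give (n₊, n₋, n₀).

Answer: (3, 1, 0)

Derivation:
step 0: pivot 18 → sign +
step 1: pivot 1 → sign +
step 2: pivot -2/3 → sign −
step 3: pivot 1/2 → sign +
signature = (3, 1, 0)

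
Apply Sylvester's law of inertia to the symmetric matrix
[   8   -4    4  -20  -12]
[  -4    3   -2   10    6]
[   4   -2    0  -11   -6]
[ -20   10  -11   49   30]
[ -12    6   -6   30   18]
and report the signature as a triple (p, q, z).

step 0: pivot 8 → sign +
step 1: pivot 1 → sign +
step 2: pivot -2 → sign −
step 3: pivot -1/2 → sign −
step 4: row/col 4 already zero → sign 0
signature = (2, 2, 1)

Answer: (2, 2, 1)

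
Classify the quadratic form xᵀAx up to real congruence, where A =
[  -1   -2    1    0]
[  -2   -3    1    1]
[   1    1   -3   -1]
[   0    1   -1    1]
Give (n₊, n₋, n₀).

Answer: (1, 2, 1)

Derivation:
step 0: pivot -1 → sign −
step 1: pivot 1 → sign +
step 2: pivot -3 → sign −
step 3: row/col 3 already zero → sign 0
signature = (1, 2, 1)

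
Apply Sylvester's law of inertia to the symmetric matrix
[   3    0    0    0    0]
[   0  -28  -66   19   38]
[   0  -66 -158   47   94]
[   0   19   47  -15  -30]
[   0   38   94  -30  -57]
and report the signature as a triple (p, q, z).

Answer: (2, 3, 0)

Derivation:
step 0: pivot 3 → sign +
step 1: pivot -28 → sign −
step 2: pivot -17/7 → sign −
step 3: pivot -3/34 → sign −
step 4: pivot 3 → sign +
signature = (2, 3, 0)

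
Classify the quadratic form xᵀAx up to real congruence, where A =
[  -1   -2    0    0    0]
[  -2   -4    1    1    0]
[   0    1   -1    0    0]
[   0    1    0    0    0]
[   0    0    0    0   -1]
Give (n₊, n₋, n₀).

Answer: (1, 4, 0)

Derivation:
step 0: pivot -1 → sign −
step 1: pivot -1 → sign −
step 2: pivot 1 → sign +
step 3: pivot -1 → sign −
step 4: pivot -1 → sign −
signature = (1, 4, 0)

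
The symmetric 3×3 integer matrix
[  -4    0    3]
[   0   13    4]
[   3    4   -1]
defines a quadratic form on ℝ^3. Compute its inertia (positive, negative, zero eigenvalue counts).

step 0: pivot -4 → sign −
step 1: pivot 13 → sign +
step 2: pivot 1/52 → sign +
signature = (2, 1, 0)

Answer: (2, 1, 0)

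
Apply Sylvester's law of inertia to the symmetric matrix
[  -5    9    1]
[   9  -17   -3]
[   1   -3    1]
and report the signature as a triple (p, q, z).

step 0: pivot -5 → sign −
step 1: pivot -4/5 → sign −
step 2: pivot 3 → sign +
signature = (1, 2, 0)

Answer: (1, 2, 0)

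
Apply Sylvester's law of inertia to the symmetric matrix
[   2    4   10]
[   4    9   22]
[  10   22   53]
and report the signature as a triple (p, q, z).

step 0: pivot 2 → sign +
step 1: pivot 1 → sign +
step 2: pivot -1 → sign −
signature = (2, 1, 0)

Answer: (2, 1, 0)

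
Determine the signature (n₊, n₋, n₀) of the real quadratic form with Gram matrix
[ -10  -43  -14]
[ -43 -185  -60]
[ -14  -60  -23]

step 0: pivot -10 → sign −
step 1: pivot -1/10 → sign −
step 2: pivot -3 → sign −
signature = (0, 3, 0)

Answer: (0, 3, 0)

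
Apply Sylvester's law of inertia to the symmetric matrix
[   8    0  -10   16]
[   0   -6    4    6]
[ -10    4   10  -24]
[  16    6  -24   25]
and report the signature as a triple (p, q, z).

step 0: pivot 8 → sign +
step 1: pivot -6 → sign −
step 2: pivot 1/6 → sign +
step 3: pivot -1 → sign −
signature = (2, 2, 0)

Answer: (2, 2, 0)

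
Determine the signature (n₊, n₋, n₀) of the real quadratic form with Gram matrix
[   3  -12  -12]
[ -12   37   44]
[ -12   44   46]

Answer: (1, 2, 0)

Derivation:
step 0: pivot 3 → sign +
step 1: pivot -11 → sign −
step 2: pivot -6/11 → sign −
signature = (1, 2, 0)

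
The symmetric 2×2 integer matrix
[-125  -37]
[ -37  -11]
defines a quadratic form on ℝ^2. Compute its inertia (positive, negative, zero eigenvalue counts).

Answer: (0, 2, 0)

Derivation:
step 0: pivot -125 → sign −
step 1: pivot -6/125 → sign −
signature = (0, 2, 0)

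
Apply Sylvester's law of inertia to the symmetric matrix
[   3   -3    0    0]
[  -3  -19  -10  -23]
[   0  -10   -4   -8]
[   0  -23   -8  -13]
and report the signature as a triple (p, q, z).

Answer: (2, 1, 1)

Derivation:
step 0: pivot 3 → sign +
step 1: pivot -22 → sign −
step 2: pivot 6/11 → sign +
step 3: row/col 3 already zero → sign 0
signature = (2, 1, 1)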